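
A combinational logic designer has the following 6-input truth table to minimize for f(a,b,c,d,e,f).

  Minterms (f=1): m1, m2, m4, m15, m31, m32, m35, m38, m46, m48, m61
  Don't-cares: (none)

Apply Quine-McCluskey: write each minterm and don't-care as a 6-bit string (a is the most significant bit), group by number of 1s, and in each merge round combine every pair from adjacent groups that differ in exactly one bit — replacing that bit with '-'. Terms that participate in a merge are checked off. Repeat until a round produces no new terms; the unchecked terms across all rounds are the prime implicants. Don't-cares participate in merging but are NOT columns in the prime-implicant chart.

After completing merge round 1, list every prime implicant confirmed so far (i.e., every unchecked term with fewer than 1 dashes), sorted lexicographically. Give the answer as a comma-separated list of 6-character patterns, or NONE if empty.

000001, 000010, 000100, 100011, 111101

Round 0: 000001 000010 000100 001111✓ 011111✓ 100000✓ 100011 100110✓ 101110✓ 110000✓ 111101
Round 1: 0-1111 1-0000 10-110
PIs = {0-1111, 000001, 000010, 000100, 1-0000, 10-110, 100011, 111101}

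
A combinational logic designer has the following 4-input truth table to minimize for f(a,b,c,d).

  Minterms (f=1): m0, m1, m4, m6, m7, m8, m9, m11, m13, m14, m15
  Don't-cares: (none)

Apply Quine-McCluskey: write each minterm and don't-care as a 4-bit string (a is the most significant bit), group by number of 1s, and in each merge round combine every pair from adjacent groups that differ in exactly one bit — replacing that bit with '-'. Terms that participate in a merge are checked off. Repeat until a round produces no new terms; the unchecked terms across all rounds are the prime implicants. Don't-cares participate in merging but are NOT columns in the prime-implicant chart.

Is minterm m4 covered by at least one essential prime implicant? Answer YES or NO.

Round 0: 0000✓ 0001✓ 0100✓ 0110✓ 0111✓ 1000✓ 1001✓ 1011✓ 1101✓ 1110✓ 1111✓
Round 1: -000✓ -001✓ -110✓ -111✓ 0-00 000-✓ 01-0 011-✓ 1-01✓ 1-11✓ 10-1✓ 100-✓ 11-1✓ 111-✓
Round 2: -00- -11- 1--1
PIs = {-00-, -11-, 0-00, 01-0, 1--1}
Coverage chart:
  m0: -00-,0-00
  m1: -00- ←essential
  m4: 0-00,01-0
  m6: -11-,01-0
  m7: -11- ←essential
  m8: -00- ←essential
  m9: -00-,1--1
  m11: 1--1 ←essential
  m13: 1--1 ←essential
  m14: -11- ←essential
  m15: -11-,1--1
Essential: -00-, -11-, 1--1

NO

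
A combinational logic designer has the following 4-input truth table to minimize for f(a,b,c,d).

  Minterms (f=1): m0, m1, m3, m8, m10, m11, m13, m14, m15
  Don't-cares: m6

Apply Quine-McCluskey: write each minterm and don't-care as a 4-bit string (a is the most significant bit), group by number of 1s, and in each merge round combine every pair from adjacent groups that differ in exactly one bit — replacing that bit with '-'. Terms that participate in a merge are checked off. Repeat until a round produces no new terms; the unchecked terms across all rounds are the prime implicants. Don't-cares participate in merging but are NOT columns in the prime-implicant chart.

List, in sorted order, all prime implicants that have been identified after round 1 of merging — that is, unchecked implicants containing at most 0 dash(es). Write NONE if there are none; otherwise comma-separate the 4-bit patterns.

[col 0] 0000*, 0001*, 0011*, 0110*, 1000*, 1010*, 1011*, 1101*, 1110*, 1111*
[col 1] -000, -011, -110, 00-1, 000-, 1-10*, 1-11*, 10-0, 101-*, 11-1, 111-*
[col 2] 1-1-
Prime implicants: -000, -011, -110, 00-1, 000-, 1-1-, 10-0, 11-1

NONE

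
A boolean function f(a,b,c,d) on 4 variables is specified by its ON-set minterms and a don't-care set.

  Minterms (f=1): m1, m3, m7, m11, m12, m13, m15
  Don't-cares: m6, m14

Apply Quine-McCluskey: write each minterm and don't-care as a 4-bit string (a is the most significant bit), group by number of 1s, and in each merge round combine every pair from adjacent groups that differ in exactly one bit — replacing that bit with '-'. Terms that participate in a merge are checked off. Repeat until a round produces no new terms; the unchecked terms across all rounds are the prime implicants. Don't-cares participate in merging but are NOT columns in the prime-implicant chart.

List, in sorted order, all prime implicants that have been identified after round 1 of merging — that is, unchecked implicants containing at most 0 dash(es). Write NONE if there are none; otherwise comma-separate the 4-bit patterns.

Round 0: 0001✓ 0011✓ 0110✓ 0111✓ 1011✓ 1100✓ 1101✓ 1110✓ 1111✓
Round 1: -011✓ -110✓ -111✓ 0-11✓ 00-1 011-✓ 1-11✓ 11-0✓ 11-1✓ 110-✓ 111-✓
Round 2: --11 -11- 11--
PIs = {--11, -11-, 00-1, 11--}

NONE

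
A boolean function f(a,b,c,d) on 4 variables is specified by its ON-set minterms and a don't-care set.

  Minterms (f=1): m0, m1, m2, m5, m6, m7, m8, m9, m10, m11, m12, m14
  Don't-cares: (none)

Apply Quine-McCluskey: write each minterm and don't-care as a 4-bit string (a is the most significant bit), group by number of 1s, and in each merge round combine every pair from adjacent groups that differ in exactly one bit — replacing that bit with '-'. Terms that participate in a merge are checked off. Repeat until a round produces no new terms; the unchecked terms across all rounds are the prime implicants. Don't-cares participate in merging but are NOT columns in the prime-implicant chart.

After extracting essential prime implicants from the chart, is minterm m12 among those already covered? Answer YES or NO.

Round 0: 0000✓ 0001✓ 0010✓ 0101✓ 0110✓ 0111✓ 1000✓ 1001✓ 1010✓ 1011✓ 1100✓ 1110✓
Round 1: -000✓ -001✓ -010✓ -110✓ 0-01 0-10✓ 00-0✓ 000-✓ 01-1 011- 1-00✓ 1-10✓ 10-0✓ 10-1✓ 100-✓ 101-✓ 11-0✓
Round 2: --10 -0-0 -00- 1--0 10--
PIs = {--10, -0-0, -00-, 0-01, 01-1, 011-, 1--0, 10--}
Coverage chart:
  m0: -0-0,-00-
  m1: -00-,0-01
  m2: --10,-0-0
  m5: 0-01,01-1
  m6: --10,011-
  m7: 01-1,011-
  m8: -0-0,-00-,1--0,10--
  m9: -00-,10--
  m10: --10,-0-0,1--0,10--
  m11: 10-- ←essential
  m12: 1--0 ←essential
  m14: --10,1--0
Essential: 1--0, 10--

YES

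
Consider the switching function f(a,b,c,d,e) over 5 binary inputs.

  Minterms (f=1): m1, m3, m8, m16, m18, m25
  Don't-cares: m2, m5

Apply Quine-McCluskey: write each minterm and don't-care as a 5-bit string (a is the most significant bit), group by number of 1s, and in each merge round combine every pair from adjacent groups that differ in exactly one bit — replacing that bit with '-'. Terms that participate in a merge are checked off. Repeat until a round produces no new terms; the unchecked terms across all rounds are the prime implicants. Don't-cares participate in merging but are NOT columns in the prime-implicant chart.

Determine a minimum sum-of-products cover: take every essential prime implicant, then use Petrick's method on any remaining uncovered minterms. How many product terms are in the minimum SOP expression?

4

[col 0] 00001*, 00010*, 00011*, 00101*, 01000, 10000*, 10010*, 11001
[col 1] -0010, 00-01, 000-1, 0001-, 100-0
Prime implicants: -0010, 00-01, 000-1, 0001-, 01000, 100-0, 11001
PI chart (minterm → PIs covering it):
  1 | 00-01,000-1
  3 | 000-1,0001-
  8 | 01000  (sole → essential)
  16 | 100-0  (sole → essential)
  18 | -0010,100-0
  25 | 11001  (sole → essential)
Essential prime implicants: 01000, 100-0, 11001
Petrick residual → 000-1
Minimum SOP uses 4 PIs: a'b'c'e + a'bc'd'e' + ab'c'e' + abc'd'e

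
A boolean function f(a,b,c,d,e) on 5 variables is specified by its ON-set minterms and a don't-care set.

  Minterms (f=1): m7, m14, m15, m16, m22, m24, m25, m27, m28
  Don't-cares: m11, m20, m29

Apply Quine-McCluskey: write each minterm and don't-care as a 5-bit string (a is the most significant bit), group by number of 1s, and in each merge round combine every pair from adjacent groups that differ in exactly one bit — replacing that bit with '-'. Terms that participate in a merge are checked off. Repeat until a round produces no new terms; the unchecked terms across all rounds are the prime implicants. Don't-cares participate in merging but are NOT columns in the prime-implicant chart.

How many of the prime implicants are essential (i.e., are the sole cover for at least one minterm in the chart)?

4

[col 0] 00111*, 01011*, 01110*, 01111*, 10000*, 10100*, 10110*, 11000*, 11001*, 11011*, 11100*, 11101*
[col 1] -1011, 0-111, 01-11, 0111-, 1-000*, 1-100*, 10-00*, 101-0, 11-00*, 11-01*, 110-1, 1100-*, 1110-*
[col 2] 1--00, 11-0-
Prime implicants: -1011, 0-111, 01-11, 0111-, 1--00, 101-0, 11-0-, 110-1
PI chart (minterm → PIs covering it):
  7 | 0-111  (sole → essential)
  14 | 0111-  (sole → essential)
  15 | 0-111,01-11,0111-
  16 | 1--00  (sole → essential)
  22 | 101-0  (sole → essential)
  24 | 1--00,11-0-
  25 | 11-0-,110-1
  27 | -1011,110-1
  28 | 1--00,11-0-
Essential prime implicants: 0-111, 0111-, 1--00, 101-0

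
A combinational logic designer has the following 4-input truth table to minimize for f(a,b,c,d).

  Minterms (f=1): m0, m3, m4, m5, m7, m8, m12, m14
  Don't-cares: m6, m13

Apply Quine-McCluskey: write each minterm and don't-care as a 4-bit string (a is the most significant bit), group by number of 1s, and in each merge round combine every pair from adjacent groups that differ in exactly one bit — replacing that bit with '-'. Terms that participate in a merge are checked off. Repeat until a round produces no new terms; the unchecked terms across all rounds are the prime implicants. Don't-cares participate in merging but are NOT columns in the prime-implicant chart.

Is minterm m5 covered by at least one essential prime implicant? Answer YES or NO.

NO

[col 0] 0000*, 0011*, 0100*, 0101*, 0110*, 0111*, 1000*, 1100*, 1101*, 1110*
[col 1] -000*, -100*, -101*, -110*, 0-00*, 0-11, 01-0*, 01-1*, 010-*, 011-*, 1-00*, 11-0*, 110-*
[col 2] --00, -1-0, -10-, 01--
Prime implicants: --00, -1-0, -10-, 0-11, 01--
PI chart (minterm → PIs covering it):
  0 | --00  (sole → essential)
  3 | 0-11  (sole → essential)
  4 | --00,-1-0,-10-,01--
  5 | -10-,01--
  7 | 0-11,01--
  8 | --00  (sole → essential)
  12 | --00,-1-0,-10-
  14 | -1-0  (sole → essential)
Essential prime implicants: --00, -1-0, 0-11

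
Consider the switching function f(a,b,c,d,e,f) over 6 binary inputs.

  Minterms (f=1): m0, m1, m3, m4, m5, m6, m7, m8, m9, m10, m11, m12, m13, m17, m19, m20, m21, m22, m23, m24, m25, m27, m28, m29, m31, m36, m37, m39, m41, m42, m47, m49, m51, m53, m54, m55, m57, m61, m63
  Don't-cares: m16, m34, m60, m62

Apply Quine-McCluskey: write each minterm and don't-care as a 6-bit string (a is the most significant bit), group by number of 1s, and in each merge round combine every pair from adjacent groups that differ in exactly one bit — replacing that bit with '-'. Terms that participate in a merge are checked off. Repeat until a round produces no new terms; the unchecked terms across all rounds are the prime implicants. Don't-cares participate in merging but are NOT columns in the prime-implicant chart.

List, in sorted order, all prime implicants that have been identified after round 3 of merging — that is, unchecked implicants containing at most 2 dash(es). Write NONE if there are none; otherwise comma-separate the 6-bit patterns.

--1001, -0010-, -01010, -1011-, -1110-, 0010--, 1--111, 10-010, 11-11-, 1111--

[col 0] 000000*, 000001*, 000011*, 000100*, 000101*, 000110*, 000111*, 001000*, 001001*, 001010*, 001011*, 001100*, 001101*, 010000*, 010001*, 010011*, 010100*, 010101*, 010110*, 010111*, 011000*, 011001*, 011011*, 011100*, 011101*, 011111*, 100010*, 100100*, 100101*, 100111*, 101001*, 101010*, 101111*, 110001*, 110011*, 110101*, 110110*, 110111*, 111001*, 111100*, 111101*, 111110*, 111111*
[col 1] -00100*, -00101*, -00111*, -01001*, -01010, -10001*, -10011*, -10101*, -10110*, -10111*, -11001*, -11100*, -11101*, -11111*, 0-0000*, 0-0001*, 0-0011*, 0-0100*, 0-0101*, 0-0110*, 0-0111*, 0-1000*, 0-1001*, 0-1011*, 0-1100*, 0-1101*, 00-000*, 00-001*, 00-011*, 00-100*, 00-101*, 000-00*, 000-01*, 000-11*, 0000-1*, 00000-*, 0001-0*, 0001-1*, 00010-*, 00011-*, 001-00*, 001-01*, 0010-0*, 0010-1*, 00100-*, 00101-*, 00110-*, 01-000*, 01-001*, 01-011*, 01-100*, 01-101*, 01-111*, 010-00*, 010-01*, 010-11*, 0100-1*, 01000-*, 0101-0*, 0101-1*, 01010-*, 01011-*, 011-00*, 011-01*, 011-11*, 0110-1*, 01100-*, 0111-1*, 01110-*, 1-0101*, 1-0111*, 1-1001*, 1-1111*, 10-010, 10-111*, 1001-1*, 10010-*, 11-001*, 11-101*, 11-110*, 11-111*, 110-01*, 110-11*, 1100-1*, 1101-1*, 11011-*, 111-01*, 1111-0*, 1111-1*, 11110-*, 11111-*
[col 2] --0101*, --0111*, --1001, -001-1*, -0010-, -1-001*, -1-101*, -1-111*, -10-01*, -10-11*, -100-1*, -101-1*, -1011-, -11-01*, -111-1*, -1110-, 0--000*, 0--001*, 0--011*, 0--100*, 0--101*, 0-0-00*, 0-0-01*, 0-0-11*, 0-00-1*, 0-000-*, 0-01-0*, 0-01-1*, 0-010-*, 0-011-*, 0-1-00*, 0-1-01*, 0-10-1*, 0-100-*, 0-110-*, 00--00*, 00--01*, 00-0-1*, 00-00-*, 00-10-*, 000--1*, 000-0-*, 0001--*, 001-0-*, 0010--, 01--00*, 01--01*, 01--11*, 01-0-1*, 01-00-*, 01-1-1*, 01-10-*, 010--1*, 010-0-*, 0101--*, 011--1*, 011-0-*, 1--111, 1-01-1*, 11--01*, 11-1-1*, 11-11-, 110--1*, 1111--
[col 3] --01-1, -1--01, -1-1-1, -10--1, 0---00*, 0---01*, 0--0-1, 0--00-*, 0--10-*, 0-0--1, 0-0-0-*, 0-01--, 0-1-0-*, 00--0-*, 01---1, 01--0-*
[col 4] 0---0-
Prime implicants: --01-1, --1001, -0010-, -01010, -1--01, -1-1-1, -10--1, -1011-, -1110-, 0---0-, 0--0-1, 0-0--1, 0-01--, 0010--, 01---1, 1--111, 10-010, 11-11-, 1111--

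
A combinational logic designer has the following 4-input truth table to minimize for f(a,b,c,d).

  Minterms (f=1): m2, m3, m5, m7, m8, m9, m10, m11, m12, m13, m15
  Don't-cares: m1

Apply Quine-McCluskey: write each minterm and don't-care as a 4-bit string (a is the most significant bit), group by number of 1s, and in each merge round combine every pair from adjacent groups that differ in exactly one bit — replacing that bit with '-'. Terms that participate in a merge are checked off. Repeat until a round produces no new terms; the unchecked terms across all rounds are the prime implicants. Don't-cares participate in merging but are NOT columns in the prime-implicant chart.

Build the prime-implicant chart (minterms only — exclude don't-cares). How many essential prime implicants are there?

3

[col 0] 0001*, 0010*, 0011*, 0101*, 0111*, 1000*, 1001*, 1010*, 1011*, 1100*, 1101*, 1111*
[col 1] -001*, -010*, -011*, -101*, -111*, 0-01*, 0-11*, 00-1*, 001-*, 01-1*, 1-00*, 1-01*, 1-11*, 10-0*, 10-1*, 100-*, 101-*, 11-1*, 110-*
[col 2] --01*, --11*, -0-1*, -01-, -1-1*, 0--1*, 1--1*, 1-0-, 10--
[col 3] ---1
Prime implicants: ---1, -01-, 1-0-, 10--
PI chart (minterm → PIs covering it):
  2 | -01-  (sole → essential)
  3 | ---1,-01-
  5 | ---1  (sole → essential)
  7 | ---1  (sole → essential)
  8 | 1-0-,10--
  9 | ---1,1-0-,10--
  10 | -01-,10--
  11 | ---1,-01-,10--
  12 | 1-0-  (sole → essential)
  13 | ---1,1-0-
  15 | ---1  (sole → essential)
Essential prime implicants: ---1, -01-, 1-0-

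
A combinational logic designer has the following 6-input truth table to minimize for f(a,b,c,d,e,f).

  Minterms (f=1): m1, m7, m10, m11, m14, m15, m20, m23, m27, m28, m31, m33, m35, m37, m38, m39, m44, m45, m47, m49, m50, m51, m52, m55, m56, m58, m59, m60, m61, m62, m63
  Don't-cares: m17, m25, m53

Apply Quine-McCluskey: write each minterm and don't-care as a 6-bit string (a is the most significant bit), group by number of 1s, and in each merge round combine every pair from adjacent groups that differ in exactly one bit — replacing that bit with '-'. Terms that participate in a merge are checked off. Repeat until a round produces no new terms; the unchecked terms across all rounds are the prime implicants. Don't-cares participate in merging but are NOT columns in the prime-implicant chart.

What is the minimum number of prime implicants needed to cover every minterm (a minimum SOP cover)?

size-2^0 implicants → 000001(✓)  000111(✓)  001010(✓)  001011(✓)  001110(✓)  001111(✓)  010001(✓)  010100(✓)  010111(✓)  011001(✓)  011011(✓)  011100(✓)  011111(✓)  100001(✓)  100011(✓)  100101(✓)  100110(✓)  100111(✓)  101100(✓)  101101(✓)  101111(✓)  110001(✓)  110010(✓)  110011(✓)  110100(✓)  110101(✓)  110111(✓)  111000(✓)  111010(✓)  111011(✓)  111100(✓)  111101(✓)  111110(✓)  111111(✓)
size-2^1 implicants → -00001(✓)  -00111(✓)  -01111(✓)  -10001(✓)  -10100(✓)  -10111(✓)  -11011(✓)  -11100(✓)  -11111(✓)  0-0001(✓)  0-0111(✓)  0-1011(✓)  0-1111(✓)  00-111(✓)  001-10(✓)  001-11(✓)  00101-(✓)  00111-(✓)  01-001  01-100(✓)  01-111(✓)  011-11(✓)  0110-1  1-0001(✓)  1-0011(✓)  1-0101(✓)  1-0111(✓)  1-1100(✓)  1-1101(✓)  1-1111(✓)  10-101(✓)  10-111(✓)  100-01(✓)  100-11(✓)  1000-1(✓)  1001-1(✓)  10011-  1011-1(✓)  10110-(✓)  11-010(✓)  11-011(✓)  11-100(✓)  11-101(✓)  11-111(✓)  110-01(✓)  110-11(✓)  1100-1(✓)  11001-(✓)  1101-1(✓)  11010-(✓)  111-00(✓)  111-10(✓)  111-11(✓)  1110-0(✓)  11101-(✓)  1111-0(✓)  1111-1(✓)  11110-(✓)  11111-(✓)
size-2^2 implicants → --0001  --0111(✓)  --1111(✓)  -0-111(✓)  -1-100  -1-111(✓)  -11-11  0--111(✓)  0-1-11  001-1-  1--101(✓)  1--111(✓)  1-0-01(✓)  1-0-11(✓)  1-00-1(✓)  1-01-1(✓)  1-11-1(✓)  1-110-  10-1-1(✓)  100--1(✓)  11--11  11-01-  11-1-1(✓)  11-10-  110--1(✓)  111--0  111-1-  1111--
size-2^3 implicants → ---111  1--1-1  1-0--1
Unchecked terms (primes): ---111, --0001, -1-100, -11-11, 0-1-11, 001-1-, 01-001, 0110-1, 1--1-1, 1-0--1, 1-110-, 10011-, 11--11, 11-01-, 11-10-, 111--0, 111-1-, 1111--
Minterm coverage:
  m1 ⊆ --0001 [E]
  m7 ⊆ ---111 [E]
  m10 ⊆ 001-1- [E]
  m11 ⊆ 0-1-11,001-1-
  m14 ⊆ 001-1- [E]
  m15 ⊆ ---111,0-1-11,001-1-
  m20 ⊆ -1-100 [E]
  m23 ⊆ ---111 [E]
  m27 ⊆ -11-11,0-1-11,0110-1
  m28 ⊆ -1-100 [E]
  m31 ⊆ ---111,-11-11,0-1-11
  m33 ⊆ --0001,1-0--1
  m35 ⊆ 1-0--1 [E]
  m37 ⊆ 1--1-1,1-0--1
  m38 ⊆ 10011- [E]
  m39 ⊆ ---111,1--1-1,1-0--1,10011-
  m44 ⊆ 1-110- [E]
  m45 ⊆ 1--1-1,1-110-
  m47 ⊆ ---111,1--1-1
  m49 ⊆ --0001,1-0--1
  m50 ⊆ 11-01- [E]
  m51 ⊆ 1-0--1,11--11,11-01-
  m52 ⊆ -1-100,11-10-
  m55 ⊆ ---111,1--1-1,1-0--1,11--11
  m56 ⊆ 111--0 [E]
  m58 ⊆ 11-01-,111--0,111-1-
  m59 ⊆ -11-11,11--11,11-01-,111-1-
  m60 ⊆ -1-100,1-110-,11-10-,111--0,1111--
  m61 ⊆ 1--1-1,1-110-,11-10-,1111--
  m62 ⊆ 111--0,111-1-,1111--
  m63 ⊆ ---111,-11-11,1--1-1,11--11,111-1-,1111--
E = {---111, --0001, -1-100, 001-1-, 1-0--1, 1-110-, 10011-, 11-01-, 111--0}
Petrick residual → -11-11
Cover = def + c'd'e'f + bde'f' + bcef + a'b'ce + ac'f + acde' + ab'c'de + abd'e + abcf'  |cover|=10

10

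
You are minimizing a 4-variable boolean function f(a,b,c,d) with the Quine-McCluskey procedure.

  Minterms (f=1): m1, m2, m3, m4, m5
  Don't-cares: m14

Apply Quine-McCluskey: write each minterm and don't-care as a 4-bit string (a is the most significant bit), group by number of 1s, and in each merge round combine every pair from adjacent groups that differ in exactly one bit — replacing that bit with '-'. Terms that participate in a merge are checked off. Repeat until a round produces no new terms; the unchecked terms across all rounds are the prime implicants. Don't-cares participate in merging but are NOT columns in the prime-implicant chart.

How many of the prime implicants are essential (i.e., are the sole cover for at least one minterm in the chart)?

2

[col 0] 0001*, 0010*, 0011*, 0100*, 0101*, 1110
[col 1] 0-01, 00-1, 001-, 010-
Prime implicants: 0-01, 00-1, 001-, 010-, 1110
PI chart (minterm → PIs covering it):
  1 | 0-01,00-1
  2 | 001-  (sole → essential)
  3 | 00-1,001-
  4 | 010-  (sole → essential)
  5 | 0-01,010-
Essential prime implicants: 001-, 010-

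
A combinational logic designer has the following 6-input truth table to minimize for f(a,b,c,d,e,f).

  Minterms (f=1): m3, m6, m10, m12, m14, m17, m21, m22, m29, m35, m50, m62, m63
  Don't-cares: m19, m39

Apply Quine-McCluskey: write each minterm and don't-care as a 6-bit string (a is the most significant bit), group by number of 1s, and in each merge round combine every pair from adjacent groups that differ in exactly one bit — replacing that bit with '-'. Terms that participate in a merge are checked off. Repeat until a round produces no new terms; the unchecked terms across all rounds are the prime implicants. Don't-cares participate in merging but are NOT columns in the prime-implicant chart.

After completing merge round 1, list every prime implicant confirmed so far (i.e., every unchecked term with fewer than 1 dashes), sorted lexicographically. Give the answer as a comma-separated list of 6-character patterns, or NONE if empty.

[col 0] 000011*, 000110*, 001010*, 001100*, 001110*, 010001*, 010011*, 010101*, 010110*, 011101*, 100011*, 100111*, 110010, 111110*, 111111*
[col 1] -00011, 0-0011, 0-0110, 00-110, 001-10, 0011-0, 01-101, 010-01, 0100-1, 100-11, 11111-
Prime implicants: -00011, 0-0011, 0-0110, 00-110, 001-10, 0011-0, 01-101, 010-01, 0100-1, 100-11, 110010, 11111-

110010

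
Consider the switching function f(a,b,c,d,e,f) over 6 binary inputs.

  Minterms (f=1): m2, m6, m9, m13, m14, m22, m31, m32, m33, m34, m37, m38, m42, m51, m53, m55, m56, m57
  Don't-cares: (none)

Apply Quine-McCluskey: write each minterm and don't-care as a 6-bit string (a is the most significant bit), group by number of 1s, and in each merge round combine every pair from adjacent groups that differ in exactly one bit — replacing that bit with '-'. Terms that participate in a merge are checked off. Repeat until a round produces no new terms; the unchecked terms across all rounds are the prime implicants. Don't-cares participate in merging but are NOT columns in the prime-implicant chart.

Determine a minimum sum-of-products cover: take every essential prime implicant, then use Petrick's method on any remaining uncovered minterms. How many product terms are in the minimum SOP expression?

[col 0] 000010*, 000110*, 001001*, 001101*, 001110*, 010110*, 011111, 100000*, 100001*, 100010*, 100101*, 100110*, 101010*, 110011*, 110101*, 110111*, 111000*, 111001*
[col 1] -00010*, -00110*, 0-0110, 00-110, 000-10*, 001-01, 1-0101, 10-010, 100-01, 100-10*, 1000-0, 10000-, 110-11, 1101-1, 11100-
[col 2] -00-10
Prime implicants: -00-10, 0-0110, 00-110, 001-01, 011111, 1-0101, 10-010, 100-01, 1000-0, 10000-, 110-11, 1101-1, 11100-
PI chart (minterm → PIs covering it):
  2 | -00-10  (sole → essential)
  6 | -00-10,0-0110,00-110
  9 | 001-01  (sole → essential)
  13 | 001-01  (sole → essential)
  14 | 00-110  (sole → essential)
  22 | 0-0110  (sole → essential)
  31 | 011111  (sole → essential)
  32 | 1000-0,10000-
  33 | 100-01,10000-
  34 | -00-10,10-010,1000-0
  37 | 1-0101,100-01
  38 | -00-10  (sole → essential)
  42 | 10-010  (sole → essential)
  51 | 110-11  (sole → essential)
  53 | 1-0101,1101-1
  55 | 110-11,1101-1
  56 | 11100-  (sole → essential)
  57 | 11100-  (sole → essential)
Essential prime implicants: -00-10, 0-0110, 00-110, 001-01, 011111, 10-010, 110-11, 11100-
Petrick residual → 1-0101, 10000-
Minimum SOP uses 10 PIs: b'c'ef' + a'c'def' + a'b'def' + a'b'ce'f + a'bcdef + ac'de'f + ab'd'ef' + ab'c'd'e' + abc'ef + abcd'e'

10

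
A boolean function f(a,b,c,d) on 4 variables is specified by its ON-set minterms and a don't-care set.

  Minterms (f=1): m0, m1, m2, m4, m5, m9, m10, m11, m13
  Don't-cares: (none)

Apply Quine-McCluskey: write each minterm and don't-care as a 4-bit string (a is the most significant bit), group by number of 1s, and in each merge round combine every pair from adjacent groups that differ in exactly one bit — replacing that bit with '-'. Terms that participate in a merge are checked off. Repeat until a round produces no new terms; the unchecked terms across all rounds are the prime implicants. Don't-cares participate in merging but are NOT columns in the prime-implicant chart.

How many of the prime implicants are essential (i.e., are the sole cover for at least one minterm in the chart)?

2

[col 0] 0000*, 0001*, 0010*, 0100*, 0101*, 1001*, 1010*, 1011*, 1101*
[col 1] -001*, -010, -101*, 0-00*, 0-01*, 00-0, 000-*, 010-*, 1-01*, 10-1, 101-
[col 2] --01, 0-0-
Prime implicants: --01, -010, 0-0-, 00-0, 10-1, 101-
PI chart (minterm → PIs covering it):
  0 | 0-0-,00-0
  1 | --01,0-0-
  2 | -010,00-0
  4 | 0-0-  (sole → essential)
  5 | --01,0-0-
  9 | --01,10-1
  10 | -010,101-
  11 | 10-1,101-
  13 | --01  (sole → essential)
Essential prime implicants: --01, 0-0-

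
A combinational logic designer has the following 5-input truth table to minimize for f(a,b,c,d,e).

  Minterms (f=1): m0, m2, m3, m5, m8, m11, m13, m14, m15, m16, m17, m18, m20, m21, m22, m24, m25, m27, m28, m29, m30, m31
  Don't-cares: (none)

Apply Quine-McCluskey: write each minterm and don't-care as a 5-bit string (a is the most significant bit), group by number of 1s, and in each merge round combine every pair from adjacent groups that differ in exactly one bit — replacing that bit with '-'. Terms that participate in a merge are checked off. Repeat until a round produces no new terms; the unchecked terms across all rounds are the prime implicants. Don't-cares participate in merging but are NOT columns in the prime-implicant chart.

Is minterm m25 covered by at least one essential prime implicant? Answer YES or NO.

YES

[col 0] 00000*, 00010*, 00011*, 00101*, 01000*, 01011*, 01101*, 01110*, 01111*, 10000*, 10001*, 10010*, 10100*, 10101*, 10110*, 11000*, 11001*, 11011*, 11100*, 11101*, 11110*, 11111*
[col 1] -0000*, -0010*, -0101*, -1000*, -1011*, -1101*, -1110*, -1111*, 0-000*, 0-011, 0-101*, 000-0*, 0001-, 01-11*, 011-1*, 0111-*, 1-000*, 1-001*, 1-100*, 1-101*, 1-110*, 10-00*, 10-01*, 10-10*, 100-0*, 1000-*, 101-0*, 1010-*, 11-00*, 11-01*, 11-11*, 110-1*, 1100-*, 111-0*, 111-1*, 1110-*, 1111-*
[col 2] --000, --101, -00-0, -1-11, -11-1, -111-, 1--00*, 1--01*, 1-00-*, 1-1-0, 1-10-*, 10--0, 10-0-*, 11--1, 11-0-*, 111--
[col 3] 1--0-
Prime implicants: --000, --101, -00-0, -1-11, -11-1, -111-, 0-011, 0001-, 1--0-, 1-1-0, 10--0, 11--1, 111--
PI chart (minterm → PIs covering it):
  0 | --000,-00-0
  2 | -00-0,0001-
  3 | 0-011,0001-
  5 | --101  (sole → essential)
  8 | --000  (sole → essential)
  11 | -1-11,0-011
  13 | --101,-11-1
  14 | -111-  (sole → essential)
  15 | -1-11,-11-1,-111-
  16 | --000,-00-0,1--0-,10--0
  17 | 1--0-  (sole → essential)
  18 | -00-0,10--0
  20 | 1--0-,1-1-0,10--0
  21 | --101,1--0-
  22 | 1-1-0,10--0
  24 | --000,1--0-
  25 | 1--0-,11--1
  27 | -1-11,11--1
  28 | 1--0-,1-1-0,111--
  29 | --101,-11-1,1--0-,11--1,111--
  30 | -111-,1-1-0,111--
  31 | -1-11,-11-1,-111-,11--1,111--
Essential prime implicants: --000, --101, -111-, 1--0-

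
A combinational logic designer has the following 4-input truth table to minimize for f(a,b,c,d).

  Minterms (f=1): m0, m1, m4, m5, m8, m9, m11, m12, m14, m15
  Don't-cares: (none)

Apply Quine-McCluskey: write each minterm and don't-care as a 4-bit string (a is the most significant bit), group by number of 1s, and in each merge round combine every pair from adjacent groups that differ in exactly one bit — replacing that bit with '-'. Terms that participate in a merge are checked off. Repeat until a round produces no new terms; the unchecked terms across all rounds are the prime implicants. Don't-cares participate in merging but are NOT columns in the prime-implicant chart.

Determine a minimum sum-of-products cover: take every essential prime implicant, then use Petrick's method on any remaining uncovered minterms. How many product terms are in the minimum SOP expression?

4

size-2^0 implicants → 0000(✓)  0001(✓)  0100(✓)  0101(✓)  1000(✓)  1001(✓)  1011(✓)  1100(✓)  1110(✓)  1111(✓)
size-2^1 implicants → -000(✓)  -001(✓)  -100(✓)  0-00(✓)  0-01(✓)  000-(✓)  010-(✓)  1-00(✓)  1-11  10-1  100-(✓)  11-0  111-
size-2^2 implicants → --00  -00-  0-0-
Unchecked terms (primes): --00, -00-, 0-0-, 1-11, 10-1, 11-0, 111-
Minterm coverage:
  m0 ⊆ --00,-00-,0-0-
  m1 ⊆ -00-,0-0-
  m4 ⊆ --00,0-0-
  m5 ⊆ 0-0- [E]
  m8 ⊆ --00,-00-
  m9 ⊆ -00-,10-1
  m11 ⊆ 1-11,10-1
  m12 ⊆ --00,11-0
  m14 ⊆ 11-0,111-
  m15 ⊆ 1-11,111-
E = {0-0-}
Petrick residual → --00, 10-1, 111-
Cover = c'd' + a'c' + ab'd + abc  |cover|=4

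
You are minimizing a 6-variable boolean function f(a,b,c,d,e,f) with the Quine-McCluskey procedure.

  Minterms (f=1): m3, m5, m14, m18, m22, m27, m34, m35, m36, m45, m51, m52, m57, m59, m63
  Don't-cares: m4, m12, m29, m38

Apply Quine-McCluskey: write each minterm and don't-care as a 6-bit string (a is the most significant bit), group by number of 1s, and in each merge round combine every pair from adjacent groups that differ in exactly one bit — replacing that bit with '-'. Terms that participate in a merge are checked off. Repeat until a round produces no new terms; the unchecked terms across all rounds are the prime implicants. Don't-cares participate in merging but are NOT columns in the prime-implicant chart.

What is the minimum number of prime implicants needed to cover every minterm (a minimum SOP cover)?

11

Round 0: 000011✓ 000100✓ 000101✓ 001100✓ 001110✓ 010010✓ 010110✓ 011011✓ 011101 100010✓ 100011✓ 100100✓ 100110✓ 101101 110011✓ 110100✓ 111001✓ 111011✓ 111111✓
Round 1: -00011 -00100 -11011 00-100 00010- 0011-0 010-10 1-0011 1-0100 100-10 10001- 1001-0 11-011 111-11 1110-1
PIs = {-00011, -00100, -11011, 00-100, 00010-, 0011-0, 010-10, 011101, 1-0011, 1-0100, 100-10, 10001-, 1001-0, 101101, 11-011, 111-11, 1110-1}
Coverage chart:
  m3: -00011 ←essential
  m5: 00010- ←essential
  m14: 0011-0 ←essential
  m18: 010-10 ←essential
  m22: 010-10 ←essential
  m27: -11011 ←essential
  m34: 100-10,10001-
  m35: -00011,1-0011,10001-
  m36: -00100,1-0100,1001-0
  m45: 101101 ←essential
  m51: 1-0011,11-011
  m52: 1-0100 ←essential
  m57: 1110-1 ←essential
  m59: -11011,11-011,111-11,1110-1
  m63: 111-11 ←essential
Essential: -00011, -11011, 00010-, 0011-0, 010-10, 1-0100, 101101, 111-11, 1110-1
Petrick residual → 1-0011, 100-10
Min cover (11 terms): b'c'd'ef + bcd'ef + a'b'c'de' + a'b'cdf' + a'bc'ef' + ac'd'ef + ac'de'f' + ab'c'ef' + ab'cde'f + abcef + abcd'f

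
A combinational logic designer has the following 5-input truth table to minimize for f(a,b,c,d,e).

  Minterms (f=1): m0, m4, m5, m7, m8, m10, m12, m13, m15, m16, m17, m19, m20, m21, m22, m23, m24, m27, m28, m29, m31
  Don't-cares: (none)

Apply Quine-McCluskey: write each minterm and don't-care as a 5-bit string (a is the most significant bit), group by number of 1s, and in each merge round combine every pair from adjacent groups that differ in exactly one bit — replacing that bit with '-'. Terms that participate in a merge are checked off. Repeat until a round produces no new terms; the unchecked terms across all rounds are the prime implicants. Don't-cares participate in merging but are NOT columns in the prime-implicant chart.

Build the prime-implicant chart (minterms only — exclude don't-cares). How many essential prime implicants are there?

size-2^0 implicants → 00000(✓)  00100(✓)  00101(✓)  00111(✓)  01000(✓)  01010(✓)  01100(✓)  01101(✓)  01111(✓)  10000(✓)  10001(✓)  10011(✓)  10100(✓)  10101(✓)  10110(✓)  10111(✓)  11000(✓)  11011(✓)  11100(✓)  11101(✓)  11111(✓)
size-2^1 implicants → -0000(✓)  -0100(✓)  -0101(✓)  -0111(✓)  -1000(✓)  -1100(✓)  -1101(✓)  -1111(✓)  0-000(✓)  0-100(✓)  0-101(✓)  0-111(✓)  00-00(✓)  001-1(✓)  0010-(✓)  01-00(✓)  010-0  011-1(✓)  0110-(✓)  1-000(✓)  1-011(✓)  1-100(✓)  1-101(✓)  1-111(✓)  10-00(✓)  10-01(✓)  10-11(✓)  100-1(✓)  1000-(✓)  101-0(✓)  101-1(✓)  1010-(✓)  1011-(✓)  11-00(✓)  11-11(✓)  111-1(✓)  1110-(✓)
size-2^2 implicants → --000(✓)  --100(✓)  --101(✓)  --111(✓)  -0-00(✓)  -01-1(✓)  -010-(✓)  -1-00(✓)  -11-1(✓)  -110-(✓)  0--00(✓)  0-1-1(✓)  0-10-(✓)  1--00(✓)  1--11  1-1-1(✓)  1-10-(✓)  10--1  10-0-  101--
size-2^3 implicants → ---00  --1-1  --10-
Unchecked terms (primes): ---00, --1-1, --10-, 010-0, 1--11, 10--1, 10-0-, 101--
Minterm coverage:
  m0 ⊆ ---00 [E]
  m4 ⊆ ---00,--10-
  m5 ⊆ --1-1,--10-
  m7 ⊆ --1-1 [E]
  m8 ⊆ ---00,010-0
  m10 ⊆ 010-0 [E]
  m12 ⊆ ---00,--10-
  m13 ⊆ --1-1,--10-
  m15 ⊆ --1-1 [E]
  m16 ⊆ ---00,10-0-
  m17 ⊆ 10--1,10-0-
  m19 ⊆ 1--11,10--1
  m20 ⊆ ---00,--10-,10-0-,101--
  m21 ⊆ --1-1,--10-,10--1,10-0-,101--
  m22 ⊆ 101-- [E]
  m23 ⊆ --1-1,1--11,10--1,101--
  m24 ⊆ ---00 [E]
  m27 ⊆ 1--11 [E]
  m28 ⊆ ---00,--10-
  m29 ⊆ --1-1,--10-
  m31 ⊆ --1-1,1--11
E = {---00, --1-1, 010-0, 1--11, 101--}

5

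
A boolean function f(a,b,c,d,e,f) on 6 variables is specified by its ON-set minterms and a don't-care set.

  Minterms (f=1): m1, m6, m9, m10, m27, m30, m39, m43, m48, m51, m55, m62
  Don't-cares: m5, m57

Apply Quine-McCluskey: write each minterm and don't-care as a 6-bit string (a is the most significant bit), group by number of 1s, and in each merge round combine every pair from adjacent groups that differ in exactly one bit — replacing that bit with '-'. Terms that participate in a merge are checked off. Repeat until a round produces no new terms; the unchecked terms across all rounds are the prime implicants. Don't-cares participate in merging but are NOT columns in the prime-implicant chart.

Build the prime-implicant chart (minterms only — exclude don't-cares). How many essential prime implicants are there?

9

Round 0: 000001✓ 000101✓ 000110 001001✓ 001010 011011 011110✓ 100111✓ 101011 110000 110011✓ 110111✓ 111001 111110✓
Round 1: -11110 00-001 000-01 1-0111 110-11
PIs = {-11110, 00-001, 000-01, 000110, 001010, 011011, 1-0111, 101011, 110-11, 110000, 111001}
Coverage chart:
  m1: 00-001,000-01
  m6: 000110 ←essential
  m9: 00-001 ←essential
  m10: 001010 ←essential
  m27: 011011 ←essential
  m30: -11110 ←essential
  m39: 1-0111 ←essential
  m43: 101011 ←essential
  m48: 110000 ←essential
  m51: 110-11 ←essential
  m55: 1-0111,110-11
  m62: -11110 ←essential
Essential: -11110, 00-001, 000110, 001010, 011011, 1-0111, 101011, 110-11, 110000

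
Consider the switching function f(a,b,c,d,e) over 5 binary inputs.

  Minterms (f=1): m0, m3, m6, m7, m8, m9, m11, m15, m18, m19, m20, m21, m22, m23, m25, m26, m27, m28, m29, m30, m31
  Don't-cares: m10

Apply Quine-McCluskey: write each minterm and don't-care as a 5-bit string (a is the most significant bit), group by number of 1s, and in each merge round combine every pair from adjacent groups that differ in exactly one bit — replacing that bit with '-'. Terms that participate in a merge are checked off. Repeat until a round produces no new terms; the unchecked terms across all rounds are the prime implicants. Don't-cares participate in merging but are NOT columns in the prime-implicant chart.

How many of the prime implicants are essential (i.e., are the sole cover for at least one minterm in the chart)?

Round 0: 00000✓ 00011✓ 00110✓ 00111✓ 01000✓ 01001✓ 01010✓ 01011✓ 01111✓ 10010✓ 10011✓ 10100✓ 10101✓ 10110✓ 10111✓ 11001✓ 11010✓ 11011✓ 11100✓ 11101✓ 11110✓ 11111✓
Round 1: -0011✓ -0110✓ -0111✓ -1001✓ -1010✓ -1011✓ -1111✓ 0-000 0-011✓ 0-111✓ 00-11✓ 0011-✓ 01-11✓ 010-0✓ 010-1✓ 0100-✓ 0101-✓ 1-010✓ 1-011✓ 1-100✓ 1-101✓ 1-110✓ 1-111✓ 10-10✓ 10-11✓ 1001-✓ 101-0✓ 101-1✓ 1010-✓ 1011-✓ 11-01✓ 11-10✓ 11-11✓ 110-1✓ 1101-✓ 111-0✓ 111-1✓ 1110-✓ 1111-✓
Round 2: --011✓ --111✓ -0-11✓ -011- -1-11✓ -10-1 -101- 0--11✓ 010-- 1--10✓ 1--11✓ 1-01-✓ 1-1-0✓ 1-1-1✓ 1-10-✓ 1-11-✓ 10-1-✓ 101--✓ 11--1 11-1-✓ 111--✓
Round 3: ---11 1--1- 1-1--
PIs = {---11, -011-, -10-1, -101-, 0-000, 010--, 1--1-, 1-1--, 11--1}
Coverage chart:
  m0: 0-000 ←essential
  m3: ---11 ←essential
  m6: -011- ←essential
  m7: ---11,-011-
  m8: 0-000,010--
  m9: -10-1,010--
  m11: ---11,-10-1,-101-,010--
  m15: ---11 ←essential
  m18: 1--1- ←essential
  m19: ---11,1--1-
  m20: 1-1-- ←essential
  m21: 1-1-- ←essential
  m22: -011-,1--1-,1-1--
  m23: ---11,-011-,1--1-,1-1--
  m25: -10-1,11--1
  m26: -101-,1--1-
  m27: ---11,-10-1,-101-,1--1-,11--1
  m28: 1-1-- ←essential
  m29: 1-1--,11--1
  m30: 1--1-,1-1--
  m31: ---11,1--1-,1-1--,11--1
Essential: ---11, -011-, 0-000, 1--1-, 1-1--

5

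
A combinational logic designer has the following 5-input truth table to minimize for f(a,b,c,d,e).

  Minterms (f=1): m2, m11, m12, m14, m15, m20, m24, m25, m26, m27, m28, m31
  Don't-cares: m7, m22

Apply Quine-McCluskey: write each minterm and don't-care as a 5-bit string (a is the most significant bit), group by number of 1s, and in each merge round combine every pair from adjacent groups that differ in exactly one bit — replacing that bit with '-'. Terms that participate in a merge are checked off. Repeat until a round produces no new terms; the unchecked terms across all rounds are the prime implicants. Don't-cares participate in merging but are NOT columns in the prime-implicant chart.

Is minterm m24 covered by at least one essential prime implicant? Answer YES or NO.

YES

Round 0: 00010 00111✓ 01011✓ 01100✓ 01110✓ 01111✓ 10100✓ 10110✓ 11000✓ 11001✓ 11010✓ 11011✓ 11100✓ 11111✓
Round 1: -1011✓ -1100 -1111✓ 0-111 01-11✓ 011-0 0111- 1-100 101-0 11-00 11-11✓ 110-0✓ 110-1✓ 1100-✓ 1101-✓
Round 2: -1-11 110--
PIs = {-1-11, -1100, 0-111, 00010, 011-0, 0111-, 1-100, 101-0, 11-00, 110--}
Coverage chart:
  m2: 00010 ←essential
  m11: -1-11 ←essential
  m12: -1100,011-0
  m14: 011-0,0111-
  m15: -1-11,0-111,0111-
  m20: 1-100,101-0
  m24: 11-00,110--
  m25: 110-- ←essential
  m26: 110-- ←essential
  m27: -1-11,110--
  m28: -1100,1-100,11-00
  m31: -1-11 ←essential
Essential: -1-11, 00010, 110--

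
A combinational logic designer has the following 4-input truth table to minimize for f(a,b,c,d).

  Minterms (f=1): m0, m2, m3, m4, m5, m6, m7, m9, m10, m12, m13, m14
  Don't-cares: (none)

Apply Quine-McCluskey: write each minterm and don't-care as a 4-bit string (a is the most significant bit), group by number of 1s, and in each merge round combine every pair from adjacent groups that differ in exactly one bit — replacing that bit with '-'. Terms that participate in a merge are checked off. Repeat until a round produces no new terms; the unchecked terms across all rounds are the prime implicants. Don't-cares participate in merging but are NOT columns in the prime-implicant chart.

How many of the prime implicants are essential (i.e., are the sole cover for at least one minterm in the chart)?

4

size-2^0 implicants → 0000(✓)  0010(✓)  0011(✓)  0100(✓)  0101(✓)  0110(✓)  0111(✓)  1001(✓)  1010(✓)  1100(✓)  1101(✓)  1110(✓)
size-2^1 implicants → -010(✓)  -100(✓)  -101(✓)  -110(✓)  0-00(✓)  0-10(✓)  0-11(✓)  00-0(✓)  001-(✓)  01-0(✓)  01-1(✓)  010-(✓)  011-(✓)  1-01  1-10(✓)  11-0(✓)  110-(✓)
size-2^2 implicants → --10  -1-0  -10-  0--0  0-1-  01--
Unchecked terms (primes): --10, -1-0, -10-, 0--0, 0-1-, 01--, 1-01
Minterm coverage:
  m0 ⊆ 0--0 [E]
  m2 ⊆ --10,0--0,0-1-
  m3 ⊆ 0-1- [E]
  m4 ⊆ -1-0,-10-,0--0,01--
  m5 ⊆ -10-,01--
  m6 ⊆ --10,-1-0,0--0,0-1-,01--
  m7 ⊆ 0-1-,01--
  m9 ⊆ 1-01 [E]
  m10 ⊆ --10 [E]
  m12 ⊆ -1-0,-10-
  m13 ⊆ -10-,1-01
  m14 ⊆ --10,-1-0
E = {--10, 0--0, 0-1-, 1-01}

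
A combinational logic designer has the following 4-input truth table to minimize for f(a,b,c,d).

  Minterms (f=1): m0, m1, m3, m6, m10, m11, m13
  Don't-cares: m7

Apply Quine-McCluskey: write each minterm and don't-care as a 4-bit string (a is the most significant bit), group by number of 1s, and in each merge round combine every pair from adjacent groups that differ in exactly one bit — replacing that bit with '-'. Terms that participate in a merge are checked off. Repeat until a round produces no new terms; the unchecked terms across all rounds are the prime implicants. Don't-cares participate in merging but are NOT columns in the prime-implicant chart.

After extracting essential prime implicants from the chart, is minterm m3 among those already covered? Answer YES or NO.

NO

Round 0: 0000✓ 0001✓ 0011✓ 0110✓ 0111✓ 1010✓ 1011✓ 1101
Round 1: -011 0-11 00-1 000- 011- 101-
PIs = {-011, 0-11, 00-1, 000-, 011-, 101-, 1101}
Coverage chart:
  m0: 000- ←essential
  m1: 00-1,000-
  m3: -011,0-11,00-1
  m6: 011- ←essential
  m10: 101- ←essential
  m11: -011,101-
  m13: 1101 ←essential
Essential: 000-, 011-, 101-, 1101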